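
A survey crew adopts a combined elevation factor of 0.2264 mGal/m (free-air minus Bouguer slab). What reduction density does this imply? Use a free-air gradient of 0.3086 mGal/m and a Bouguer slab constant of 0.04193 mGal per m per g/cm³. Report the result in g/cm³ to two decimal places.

0.2264 = 0.3086 − 0.04193 × ρ
ρ = (0.3086 − 0.2264) / 0.04193 = 1.96 g/cm³

1.96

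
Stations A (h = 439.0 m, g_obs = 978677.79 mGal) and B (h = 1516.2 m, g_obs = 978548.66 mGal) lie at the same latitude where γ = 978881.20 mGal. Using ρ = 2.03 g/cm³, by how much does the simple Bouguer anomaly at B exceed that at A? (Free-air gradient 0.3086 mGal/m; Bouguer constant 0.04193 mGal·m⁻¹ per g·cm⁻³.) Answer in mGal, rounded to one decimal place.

Δg_SB(A) = 978677.79 − 978881.20 + 0.3086×439.0 − 0.04193×2.03×439.0 = -105.30 mGal
Δg_SB(B) = 978548.66 − 978881.20 + 0.3086×1516.2 − 0.04193×2.03×1516.2 = 6.30 mGal
Difference = 6.30 − (-105.30) = 111.60 mGal

111.6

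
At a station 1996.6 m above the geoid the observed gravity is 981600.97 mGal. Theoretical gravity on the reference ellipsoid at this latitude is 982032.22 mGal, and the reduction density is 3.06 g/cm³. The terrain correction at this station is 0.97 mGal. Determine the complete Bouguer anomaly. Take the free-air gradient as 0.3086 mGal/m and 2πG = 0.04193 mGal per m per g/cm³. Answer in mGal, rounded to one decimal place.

Free-air correction = 0.3086 × 1996.6 = 616.15 mGal
Free-air anomaly = 981600.97 − 982032.22 + (616.15) = 184.90 mGal
Bouguer slab correction = 0.04193 × 3.06 × 1996.6 = 256.18 mGal
Simple Bouguer anomaly = 184.90 − (256.18) = -71.28 mGal
Complete Bouguer anomaly = -71.28 + 0.97 = -70.31 mGal

-70.3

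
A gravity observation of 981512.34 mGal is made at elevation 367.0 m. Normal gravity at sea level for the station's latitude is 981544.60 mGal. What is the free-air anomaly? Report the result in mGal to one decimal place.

81.0

Free-air correction = 0.3086 × 367.0 = 113.26 mGal
Free-air anomaly = 981512.34 − 981544.60 + (113.26) = 81.00 mGal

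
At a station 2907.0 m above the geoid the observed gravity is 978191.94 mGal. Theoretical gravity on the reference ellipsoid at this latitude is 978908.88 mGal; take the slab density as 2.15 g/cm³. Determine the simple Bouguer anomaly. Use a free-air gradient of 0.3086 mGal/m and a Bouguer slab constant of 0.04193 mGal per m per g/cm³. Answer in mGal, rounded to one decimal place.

-81.9

Free-air correction = 0.3086 × 2907.0 = 897.10 mGal
Free-air anomaly = 978191.94 − 978908.88 + (897.10) = 180.16 mGal
Bouguer slab correction = 0.04193 × 2.15 × 2907.0 = 262.06 mGal
Simple Bouguer anomaly = 180.16 − (262.06) = -81.90 mGal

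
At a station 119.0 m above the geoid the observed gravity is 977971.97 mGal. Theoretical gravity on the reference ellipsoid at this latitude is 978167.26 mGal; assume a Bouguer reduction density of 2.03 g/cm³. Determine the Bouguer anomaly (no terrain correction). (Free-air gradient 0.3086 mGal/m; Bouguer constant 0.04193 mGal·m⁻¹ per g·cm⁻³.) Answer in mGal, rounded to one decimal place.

Free-air correction = 0.3086 × 119.0 = 36.72 mGal
Free-air anomaly = 977971.97 − 978167.26 + (36.72) = -158.57 mGal
Bouguer slab correction = 0.04193 × 2.03 × 119.0 = 10.13 mGal
Simple Bouguer anomaly = -158.57 − (10.13) = -168.70 mGal

-168.7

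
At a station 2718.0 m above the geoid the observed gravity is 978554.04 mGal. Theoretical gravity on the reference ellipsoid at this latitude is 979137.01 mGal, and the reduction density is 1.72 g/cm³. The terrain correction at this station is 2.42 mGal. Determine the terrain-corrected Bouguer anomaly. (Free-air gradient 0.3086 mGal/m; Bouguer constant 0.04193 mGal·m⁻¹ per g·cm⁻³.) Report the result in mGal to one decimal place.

62.2

Free-air correction = 0.3086 × 2718.0 = 838.77 mGal
Free-air anomaly = 978554.04 − 979137.01 + (838.77) = 255.80 mGal
Bouguer slab correction = 0.04193 × 1.72 × 2718.0 = 196.02 mGal
Simple Bouguer anomaly = 255.80 − (196.02) = 59.78 mGal
Complete Bouguer anomaly = 59.78 + 2.42 = 62.20 mGal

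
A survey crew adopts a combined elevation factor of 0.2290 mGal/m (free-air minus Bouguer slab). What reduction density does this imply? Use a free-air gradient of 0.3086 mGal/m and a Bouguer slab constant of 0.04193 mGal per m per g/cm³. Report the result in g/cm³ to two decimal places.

1.90

0.2290 = 0.3086 − 0.04193 × ρ
ρ = (0.3086 − 0.2290) / 0.04193 = 1.90 g/cm³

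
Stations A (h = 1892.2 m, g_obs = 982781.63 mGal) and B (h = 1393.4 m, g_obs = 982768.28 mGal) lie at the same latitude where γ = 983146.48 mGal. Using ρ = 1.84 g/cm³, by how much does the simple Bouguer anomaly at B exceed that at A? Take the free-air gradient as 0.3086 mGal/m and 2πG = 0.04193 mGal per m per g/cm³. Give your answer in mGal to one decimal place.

Δg_SB(A) = 982781.63 − 983146.48 + 0.3086×1892.2 − 0.04193×1.84×1892.2 = 73.10 mGal
Δg_SB(B) = 982768.28 − 983146.48 + 0.3086×1393.4 − 0.04193×1.84×1393.4 = -55.70 mGal
Difference = -55.70 − (73.10) = -128.80 mGal

-128.8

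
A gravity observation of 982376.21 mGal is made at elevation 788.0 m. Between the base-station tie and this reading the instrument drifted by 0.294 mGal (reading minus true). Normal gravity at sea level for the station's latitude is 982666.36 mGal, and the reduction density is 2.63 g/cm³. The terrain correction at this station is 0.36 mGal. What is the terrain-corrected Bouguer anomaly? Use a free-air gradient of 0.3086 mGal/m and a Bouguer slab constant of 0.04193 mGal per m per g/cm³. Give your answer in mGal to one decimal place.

Drift-corrected reading = 982376.21 − (0.294) = 982375.916 mGal
Free-air correction = 0.3086 × 788.0 = 243.18 mGal
Free-air anomaly = 982375.916 − 982666.36 + (243.18) = -47.264 mGal
Bouguer slab correction = 0.04193 × 2.63 × 788.0 = 86.90 mGal
Simple Bouguer anomaly = -47.264 − (86.90) = -134.164 mGal
Complete Bouguer anomaly = -134.164 + 0.36 = -133.804 mGal

-133.8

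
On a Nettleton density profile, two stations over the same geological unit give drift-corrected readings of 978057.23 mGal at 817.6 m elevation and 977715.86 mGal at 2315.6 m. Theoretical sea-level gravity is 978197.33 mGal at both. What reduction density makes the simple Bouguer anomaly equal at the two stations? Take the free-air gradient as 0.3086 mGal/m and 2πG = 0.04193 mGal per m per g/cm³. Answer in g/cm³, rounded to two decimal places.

1.93

Δg_obs = 977715.86 − 978057.23 = -341.37 mGal over Δh = 2315.6 − 817.6 = 1498.0 m
Equal Bouguer anomalies ⇒ Δg_obs + (0.3086 − 0.04193ρ)·Δh = 0
0.3086 − 0.04193ρ = −Δg_obs/Δh = 0.22788
ρ = (0.3086 − 0.22788) / 0.04193 = 1.93 g/cm³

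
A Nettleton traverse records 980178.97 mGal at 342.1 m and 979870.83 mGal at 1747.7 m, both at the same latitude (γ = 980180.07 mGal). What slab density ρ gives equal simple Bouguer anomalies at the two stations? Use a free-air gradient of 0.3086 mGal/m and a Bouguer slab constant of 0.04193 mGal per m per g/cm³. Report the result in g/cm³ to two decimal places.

2.13

Δg_obs = 979870.83 − 980178.97 = -308.14 mGal over Δh = 1747.7 − 342.1 = 1405.6 m
Equal Bouguer anomalies ⇒ Δg_obs + (0.3086 − 0.04193ρ)·Δh = 0
0.3086 − 0.04193ρ = −Δg_obs/Δh = 0.21922
ρ = (0.3086 − 0.21922) / 0.04193 = 2.13 g/cm³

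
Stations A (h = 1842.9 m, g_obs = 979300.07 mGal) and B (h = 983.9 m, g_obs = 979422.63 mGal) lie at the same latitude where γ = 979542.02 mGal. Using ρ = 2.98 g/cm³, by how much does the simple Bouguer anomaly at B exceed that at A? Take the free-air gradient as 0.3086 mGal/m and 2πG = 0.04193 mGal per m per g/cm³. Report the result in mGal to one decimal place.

Δg_SB(A) = 979300.07 − 979542.02 + 0.3086×1842.9 − 0.04193×2.98×1842.9 = 96.50 mGal
Δg_SB(B) = 979422.63 − 979542.02 + 0.3086×983.9 − 0.04193×2.98×983.9 = 61.30 mGal
Difference = 61.30 − (96.50) = -35.20 mGal

-35.2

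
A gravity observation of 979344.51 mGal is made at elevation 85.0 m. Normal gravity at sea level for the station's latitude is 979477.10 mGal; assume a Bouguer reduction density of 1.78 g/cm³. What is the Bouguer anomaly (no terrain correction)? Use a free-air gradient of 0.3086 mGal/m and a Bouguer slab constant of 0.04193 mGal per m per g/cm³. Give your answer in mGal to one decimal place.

-112.7

Free-air correction = 0.3086 × 85.0 = 26.23 mGal
Free-air anomaly = 979344.51 − 979477.10 + (26.23) = -106.36 mGal
Bouguer slab correction = 0.04193 × 1.78 × 85.0 = 6.34 mGal
Simple Bouguer anomaly = -106.36 − (6.34) = -112.70 mGal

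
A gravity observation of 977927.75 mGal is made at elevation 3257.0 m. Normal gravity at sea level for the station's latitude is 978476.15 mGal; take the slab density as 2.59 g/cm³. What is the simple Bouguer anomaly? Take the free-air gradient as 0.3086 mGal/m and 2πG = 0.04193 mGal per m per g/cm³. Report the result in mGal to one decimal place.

103.0

Free-air correction = 0.3086 × 3257.0 = 1005.11 mGal
Free-air anomaly = 977927.75 − 978476.15 + (1005.11) = 456.71 mGal
Bouguer slab correction = 0.04193 × 2.59 × 3257.0 = 353.71 mGal
Simple Bouguer anomaly = 456.71 − (353.71) = 103.00 mGal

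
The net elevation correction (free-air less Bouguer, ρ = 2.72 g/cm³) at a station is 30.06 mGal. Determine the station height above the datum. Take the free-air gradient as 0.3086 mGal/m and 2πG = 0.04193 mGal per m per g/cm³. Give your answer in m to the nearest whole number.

155

Combined gradient = 0.3086 − 0.04193 × 2.72 = 0.1945504 mGal/m
h = 30.06 / 0.1945504 = 154.51 m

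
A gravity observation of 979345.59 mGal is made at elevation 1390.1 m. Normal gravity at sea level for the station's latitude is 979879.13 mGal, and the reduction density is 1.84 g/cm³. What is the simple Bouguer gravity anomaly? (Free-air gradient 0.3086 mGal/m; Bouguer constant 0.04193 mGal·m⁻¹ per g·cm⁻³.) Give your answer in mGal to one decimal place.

-211.8

Free-air correction = 0.3086 × 1390.1 = 428.98 mGal
Free-air anomaly = 979345.59 − 979879.13 + (428.98) = -104.56 mGal
Bouguer slab correction = 0.04193 × 1.84 × 1390.1 = 107.25 mGal
Simple Bouguer anomaly = -104.56 − (107.25) = -211.81 mGal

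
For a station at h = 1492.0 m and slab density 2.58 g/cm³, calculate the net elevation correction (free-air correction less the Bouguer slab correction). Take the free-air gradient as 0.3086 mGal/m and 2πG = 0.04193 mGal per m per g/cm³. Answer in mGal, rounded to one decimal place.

Combined gradient = 0.3086 − 0.04193 × 2.58 = 0.2004206 mGal/m
Combined elevation correction = 0.2004206 × 1492.0 = 299.0 mGal

299.0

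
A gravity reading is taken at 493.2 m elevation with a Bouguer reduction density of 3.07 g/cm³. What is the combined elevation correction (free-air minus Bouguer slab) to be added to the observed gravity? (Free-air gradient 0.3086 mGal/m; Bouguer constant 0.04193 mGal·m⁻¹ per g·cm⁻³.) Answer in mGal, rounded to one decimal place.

Combined gradient = 0.3086 − 0.04193 × 3.07 = 0.1798749 mGal/m
Combined elevation correction = 0.1798749 × 493.2 = 88.7 mGal

88.7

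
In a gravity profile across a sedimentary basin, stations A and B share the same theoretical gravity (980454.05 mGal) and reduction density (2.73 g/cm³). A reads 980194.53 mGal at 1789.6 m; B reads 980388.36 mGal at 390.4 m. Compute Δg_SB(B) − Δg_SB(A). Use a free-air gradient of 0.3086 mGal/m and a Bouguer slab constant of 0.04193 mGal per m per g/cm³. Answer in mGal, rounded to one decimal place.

-77.8

Δg_SB(A) = 980194.53 − 980454.05 + 0.3086×1789.6 − 0.04193×2.73×1789.6 = 87.90 mGal
Δg_SB(B) = 980388.36 − 980454.05 + 0.3086×390.4 − 0.04193×2.73×390.4 = 10.10 mGal
Difference = 10.10 − (87.90) = -77.80 mGal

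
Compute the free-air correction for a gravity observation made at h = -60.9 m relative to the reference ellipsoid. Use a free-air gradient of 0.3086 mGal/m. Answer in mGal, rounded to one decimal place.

-18.8

Free-air correction = 0.3086 × -60.9 = -18.8 mGal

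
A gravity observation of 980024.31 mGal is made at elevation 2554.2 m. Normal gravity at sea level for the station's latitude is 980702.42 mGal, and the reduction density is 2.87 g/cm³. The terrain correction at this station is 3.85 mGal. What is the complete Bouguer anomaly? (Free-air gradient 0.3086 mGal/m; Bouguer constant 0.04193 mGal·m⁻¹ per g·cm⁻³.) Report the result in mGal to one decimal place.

-193.4

Free-air correction = 0.3086 × 2554.2 = 788.23 mGal
Free-air anomaly = 980024.31 − 980702.42 + (788.23) = 110.12 mGal
Bouguer slab correction = 0.04193 × 2.87 × 2554.2 = 307.37 mGal
Simple Bouguer anomaly = 110.12 − (307.37) = -197.25 mGal
Complete Bouguer anomaly = -197.25 + 3.85 = -193.40 mGal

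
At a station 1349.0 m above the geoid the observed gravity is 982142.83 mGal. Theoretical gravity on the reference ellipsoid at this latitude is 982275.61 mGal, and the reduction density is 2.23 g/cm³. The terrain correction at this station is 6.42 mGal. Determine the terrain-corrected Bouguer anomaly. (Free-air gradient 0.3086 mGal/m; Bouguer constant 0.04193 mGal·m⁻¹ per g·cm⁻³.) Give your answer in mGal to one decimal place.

Free-air correction = 0.3086 × 1349.0 = 416.30 mGal
Free-air anomaly = 982142.83 − 982275.61 + (416.30) = 283.52 mGal
Bouguer slab correction = 0.04193 × 2.23 × 1349.0 = 126.14 mGal
Simple Bouguer anomaly = 283.52 − (126.14) = 157.38 mGal
Complete Bouguer anomaly = 157.38 + 6.42 = 163.80 mGal

163.8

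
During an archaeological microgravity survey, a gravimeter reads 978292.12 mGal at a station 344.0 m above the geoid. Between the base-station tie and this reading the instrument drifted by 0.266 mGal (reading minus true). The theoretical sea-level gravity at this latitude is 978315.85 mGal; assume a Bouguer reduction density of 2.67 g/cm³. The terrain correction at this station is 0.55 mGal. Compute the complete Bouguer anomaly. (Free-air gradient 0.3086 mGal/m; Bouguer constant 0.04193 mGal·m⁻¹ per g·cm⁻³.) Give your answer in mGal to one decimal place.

Drift-corrected reading = 978292.12 − (0.266) = 978291.854 mGal
Free-air correction = 0.3086 × 344.0 = 106.16 mGal
Free-air anomaly = 978291.854 − 978315.85 + (106.16) = 82.164 mGal
Bouguer slab correction = 0.04193 × 2.67 × 344.0 = 38.51 mGal
Simple Bouguer anomaly = 82.164 − (38.51) = 43.654 mGal
Complete Bouguer anomaly = 43.654 + 0.55 = 44.204 mGal

44.2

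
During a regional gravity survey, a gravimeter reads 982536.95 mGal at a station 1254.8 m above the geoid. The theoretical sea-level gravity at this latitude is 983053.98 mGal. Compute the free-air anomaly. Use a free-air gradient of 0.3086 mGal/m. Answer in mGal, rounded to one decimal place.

Free-air correction = 0.3086 × 1254.8 = 387.23 mGal
Free-air anomaly = 982536.95 − 983053.98 + (387.23) = -129.80 mGal

-129.8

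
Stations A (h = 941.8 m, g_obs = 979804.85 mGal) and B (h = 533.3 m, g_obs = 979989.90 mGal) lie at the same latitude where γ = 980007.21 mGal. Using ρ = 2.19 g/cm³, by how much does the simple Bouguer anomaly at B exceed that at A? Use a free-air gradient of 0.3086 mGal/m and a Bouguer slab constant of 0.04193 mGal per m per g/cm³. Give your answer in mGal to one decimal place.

96.5

Δg_SB(A) = 979804.85 − 980007.21 + 0.3086×941.8 − 0.04193×2.19×941.8 = 1.80 mGal
Δg_SB(B) = 979989.90 − 980007.21 + 0.3086×533.3 − 0.04193×2.19×533.3 = 98.30 mGal
Difference = 98.30 − (1.80) = 96.50 mGal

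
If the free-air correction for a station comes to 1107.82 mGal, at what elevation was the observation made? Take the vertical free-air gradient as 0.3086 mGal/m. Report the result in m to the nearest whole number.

3590

h = 1107.82 / 0.3086 = 3589.83 m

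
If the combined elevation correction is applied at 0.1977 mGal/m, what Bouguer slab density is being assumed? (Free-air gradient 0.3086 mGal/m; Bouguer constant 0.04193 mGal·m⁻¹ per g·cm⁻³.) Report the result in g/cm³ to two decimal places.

0.1977 = 0.3086 − 0.04193 × ρ
ρ = (0.3086 − 0.1977) / 0.04193 = 2.64 g/cm³

2.64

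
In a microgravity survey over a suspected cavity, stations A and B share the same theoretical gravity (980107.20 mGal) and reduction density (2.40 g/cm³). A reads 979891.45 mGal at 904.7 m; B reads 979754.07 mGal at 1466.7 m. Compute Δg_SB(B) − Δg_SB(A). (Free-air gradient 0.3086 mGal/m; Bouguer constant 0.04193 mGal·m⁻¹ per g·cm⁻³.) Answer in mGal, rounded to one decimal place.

Δg_SB(A) = 979891.45 − 980107.20 + 0.3086×904.7 − 0.04193×2.40×904.7 = -27.60 mGal
Δg_SB(B) = 979754.07 − 980107.20 + 0.3086×1466.7 − 0.04193×2.40×1466.7 = -48.10 mGal
Difference = -48.10 − (-27.60) = -20.50 mGal

-20.5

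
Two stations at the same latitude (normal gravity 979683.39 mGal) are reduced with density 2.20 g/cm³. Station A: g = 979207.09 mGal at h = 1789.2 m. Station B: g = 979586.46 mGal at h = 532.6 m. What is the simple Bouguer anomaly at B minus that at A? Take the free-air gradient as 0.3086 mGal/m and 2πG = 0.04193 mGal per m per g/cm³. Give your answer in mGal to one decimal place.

Δg_SB(A) = 979207.09 − 979683.39 + 0.3086×1789.2 − 0.04193×2.20×1789.2 = -89.20 mGal
Δg_SB(B) = 979586.46 − 979683.39 + 0.3086×532.6 − 0.04193×2.20×532.6 = 18.30 mGal
Difference = 18.30 − (-89.20) = 107.50 mGal

107.5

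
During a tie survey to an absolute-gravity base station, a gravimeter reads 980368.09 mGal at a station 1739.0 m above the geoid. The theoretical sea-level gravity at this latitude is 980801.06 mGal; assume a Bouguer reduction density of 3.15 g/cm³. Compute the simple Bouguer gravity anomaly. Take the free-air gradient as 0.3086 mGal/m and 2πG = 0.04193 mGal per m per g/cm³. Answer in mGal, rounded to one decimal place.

-126.0

Free-air correction = 0.3086 × 1739.0 = 536.66 mGal
Free-air anomaly = 980368.09 − 980801.06 + (536.66) = 103.69 mGal
Bouguer slab correction = 0.04193 × 3.15 × 1739.0 = 229.69 mGal
Simple Bouguer anomaly = 103.69 − (229.69) = -126.00 mGal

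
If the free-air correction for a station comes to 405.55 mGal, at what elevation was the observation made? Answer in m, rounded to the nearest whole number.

1314

h = 405.55 / 0.3086 = 1314.16 m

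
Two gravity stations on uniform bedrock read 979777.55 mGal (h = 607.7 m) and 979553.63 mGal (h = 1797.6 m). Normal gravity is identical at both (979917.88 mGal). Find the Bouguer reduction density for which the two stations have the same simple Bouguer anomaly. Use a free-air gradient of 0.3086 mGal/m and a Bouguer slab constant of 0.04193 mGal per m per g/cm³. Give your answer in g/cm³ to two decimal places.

Δg_obs = 979553.63 − 979777.55 = -223.92 mGal over Δh = 1797.6 − 607.7 = 1189.9 m
Equal Bouguer anomalies ⇒ Δg_obs + (0.3086 − 0.04193ρ)·Δh = 0
0.3086 − 0.04193ρ = −Δg_obs/Δh = 0.18818
ρ = (0.3086 − 0.18818) / 0.04193 = 2.87 g/cm³

2.87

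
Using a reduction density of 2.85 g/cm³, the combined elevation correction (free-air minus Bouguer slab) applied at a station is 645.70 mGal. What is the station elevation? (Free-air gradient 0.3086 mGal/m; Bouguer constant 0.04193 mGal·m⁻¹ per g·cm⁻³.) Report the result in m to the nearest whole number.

Combined gradient = 0.3086 − 0.04193 × 2.85 = 0.1890995 mGal/m
h = 645.70 / 0.1890995 = 3414.60 m

3415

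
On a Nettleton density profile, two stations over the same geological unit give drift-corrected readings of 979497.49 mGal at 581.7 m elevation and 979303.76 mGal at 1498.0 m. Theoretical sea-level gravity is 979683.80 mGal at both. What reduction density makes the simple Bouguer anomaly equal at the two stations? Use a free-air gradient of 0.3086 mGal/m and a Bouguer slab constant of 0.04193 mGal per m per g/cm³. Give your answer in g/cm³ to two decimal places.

2.32

Δg_obs = 979303.76 − 979497.49 = -193.73 mGal over Δh = 1498.0 − 581.7 = 916.3 m
Equal Bouguer anomalies ⇒ Δg_obs + (0.3086 − 0.04193ρ)·Δh = 0
0.3086 − 0.04193ρ = −Δg_obs/Δh = 0.21143
ρ = (0.3086 − 0.21143) / 0.04193 = 2.32 g/cm³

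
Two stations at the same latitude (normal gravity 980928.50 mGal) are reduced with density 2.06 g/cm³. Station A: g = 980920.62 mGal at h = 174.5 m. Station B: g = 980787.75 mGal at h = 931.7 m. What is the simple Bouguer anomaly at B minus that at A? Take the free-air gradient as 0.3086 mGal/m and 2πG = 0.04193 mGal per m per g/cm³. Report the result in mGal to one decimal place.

Δg_SB(A) = 980920.62 − 980928.50 + 0.3086×174.5 − 0.04193×2.06×174.5 = 30.90 mGal
Δg_SB(B) = 980787.75 − 980928.50 + 0.3086×931.7 − 0.04193×2.06×931.7 = 66.30 mGal
Difference = 66.30 − (30.90) = 35.40 mGal

35.4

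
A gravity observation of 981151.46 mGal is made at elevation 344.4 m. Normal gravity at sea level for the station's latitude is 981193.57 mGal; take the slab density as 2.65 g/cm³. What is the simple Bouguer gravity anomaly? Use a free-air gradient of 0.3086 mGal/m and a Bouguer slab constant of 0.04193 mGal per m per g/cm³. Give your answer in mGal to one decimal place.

25.9

Free-air correction = 0.3086 × 344.4 = 106.28 mGal
Free-air anomaly = 981151.46 − 981193.57 + (106.28) = 64.17 mGal
Bouguer slab correction = 0.04193 × 2.65 × 344.4 = 38.27 mGal
Simple Bouguer anomaly = 64.17 − (38.27) = 25.90 mGal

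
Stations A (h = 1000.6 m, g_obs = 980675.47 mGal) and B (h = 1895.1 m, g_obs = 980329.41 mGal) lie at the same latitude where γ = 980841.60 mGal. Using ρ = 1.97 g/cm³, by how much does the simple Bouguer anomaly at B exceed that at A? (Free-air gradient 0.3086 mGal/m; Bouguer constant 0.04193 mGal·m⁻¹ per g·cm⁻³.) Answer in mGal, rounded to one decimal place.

-143.9

Δg_SB(A) = 980675.47 − 980841.60 + 0.3086×1000.6 − 0.04193×1.97×1000.6 = 60.00 mGal
Δg_SB(B) = 980329.41 − 980841.60 + 0.3086×1895.1 − 0.04193×1.97×1895.1 = -83.90 mGal
Difference = -83.90 − (60.00) = -143.90 mGal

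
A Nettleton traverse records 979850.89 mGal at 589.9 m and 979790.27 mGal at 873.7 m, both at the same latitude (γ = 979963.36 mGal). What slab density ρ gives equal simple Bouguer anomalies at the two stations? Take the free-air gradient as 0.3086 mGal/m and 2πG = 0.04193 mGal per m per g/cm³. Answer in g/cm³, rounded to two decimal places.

2.27

Δg_obs = 979790.27 − 979850.89 = -60.62 mGal over Δh = 873.7 − 589.9 = 283.8 m
Equal Bouguer anomalies ⇒ Δg_obs + (0.3086 − 0.04193ρ)·Δh = 0
0.3086 − 0.04193ρ = −Δg_obs/Δh = 0.21360
ρ = (0.3086 − 0.21360) / 0.04193 = 2.27 g/cm³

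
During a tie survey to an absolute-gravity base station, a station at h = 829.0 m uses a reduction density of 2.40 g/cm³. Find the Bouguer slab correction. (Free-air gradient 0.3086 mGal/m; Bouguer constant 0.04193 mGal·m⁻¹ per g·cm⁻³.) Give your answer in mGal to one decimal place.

Bouguer slab correction = 0.04193 × 2.40 × 829.0 = 83.4 mGal

83.4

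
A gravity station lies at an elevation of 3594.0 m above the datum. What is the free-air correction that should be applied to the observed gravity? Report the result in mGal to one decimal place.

1109.1

Free-air correction = 0.3086 × 3594.0 = 1109.1 mGal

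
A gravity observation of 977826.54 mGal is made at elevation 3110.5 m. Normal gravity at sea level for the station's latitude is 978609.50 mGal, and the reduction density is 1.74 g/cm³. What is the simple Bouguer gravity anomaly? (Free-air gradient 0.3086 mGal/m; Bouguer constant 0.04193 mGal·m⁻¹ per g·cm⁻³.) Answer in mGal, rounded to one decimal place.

-50.0

Free-air correction = 0.3086 × 3110.5 = 959.90 mGal
Free-air anomaly = 977826.54 − 978609.50 + (959.90) = 176.94 mGal
Bouguer slab correction = 0.04193 × 1.74 × 3110.5 = 226.94 mGal
Simple Bouguer anomaly = 176.94 − (226.94) = -50.00 mGal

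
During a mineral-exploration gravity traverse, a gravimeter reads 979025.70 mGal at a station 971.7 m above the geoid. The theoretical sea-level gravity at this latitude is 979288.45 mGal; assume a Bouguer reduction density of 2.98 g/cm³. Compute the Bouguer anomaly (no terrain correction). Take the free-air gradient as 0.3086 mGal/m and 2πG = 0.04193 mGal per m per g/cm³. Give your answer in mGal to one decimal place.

-84.3

Free-air correction = 0.3086 × 971.7 = 299.87 mGal
Free-air anomaly = 979025.70 − 979288.45 + (299.87) = 37.12 mGal
Bouguer slab correction = 0.04193 × 2.98 × 971.7 = 121.42 mGal
Simple Bouguer anomaly = 37.12 − (121.42) = -84.30 mGal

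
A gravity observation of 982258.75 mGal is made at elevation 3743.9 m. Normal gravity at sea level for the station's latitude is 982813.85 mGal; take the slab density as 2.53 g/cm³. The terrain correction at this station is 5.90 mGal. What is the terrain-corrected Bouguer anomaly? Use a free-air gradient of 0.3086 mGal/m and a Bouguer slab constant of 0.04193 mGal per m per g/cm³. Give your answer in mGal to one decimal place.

Free-air correction = 0.3086 × 3743.9 = 1155.37 mGal
Free-air anomaly = 982258.75 − 982813.85 + (1155.37) = 600.27 mGal
Bouguer slab correction = 0.04193 × 2.53 × 3743.9 = 397.16 mGal
Simple Bouguer anomaly = 600.27 − (397.16) = 203.11 mGal
Complete Bouguer anomaly = 203.11 + 5.90 = 209.01 mGal

209.0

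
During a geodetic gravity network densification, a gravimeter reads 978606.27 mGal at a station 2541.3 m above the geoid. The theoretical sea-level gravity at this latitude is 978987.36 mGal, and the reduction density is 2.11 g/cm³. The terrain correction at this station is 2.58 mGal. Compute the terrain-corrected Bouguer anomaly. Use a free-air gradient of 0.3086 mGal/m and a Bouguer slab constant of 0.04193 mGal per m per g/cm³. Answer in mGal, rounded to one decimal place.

Free-air correction = 0.3086 × 2541.3 = 784.25 mGal
Free-air anomaly = 978606.27 − 978987.36 + (784.25) = 403.16 mGal
Bouguer slab correction = 0.04193 × 2.11 × 2541.3 = 224.83 mGal
Simple Bouguer anomaly = 403.16 − (224.83) = 178.33 mGal
Complete Bouguer anomaly = 178.33 + 2.58 = 180.91 mGal

180.9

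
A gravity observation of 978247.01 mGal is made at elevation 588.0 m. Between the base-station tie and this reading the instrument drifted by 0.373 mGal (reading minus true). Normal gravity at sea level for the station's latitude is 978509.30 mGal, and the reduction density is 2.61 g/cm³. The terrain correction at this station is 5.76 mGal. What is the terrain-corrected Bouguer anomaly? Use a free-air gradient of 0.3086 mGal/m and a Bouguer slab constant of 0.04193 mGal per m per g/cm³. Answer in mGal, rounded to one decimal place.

-139.8

Drift-corrected reading = 978247.01 − (0.373) = 978246.637 mGal
Free-air correction = 0.3086 × 588.0 = 181.46 mGal
Free-air anomaly = 978246.637 − 978509.30 + (181.46) = -81.203 mGal
Bouguer slab correction = 0.04193 × 2.61 × 588.0 = 64.35 mGal
Simple Bouguer anomaly = -81.203 − (64.35) = -145.553 mGal
Complete Bouguer anomaly = -145.553 + 5.76 = -139.793 mGal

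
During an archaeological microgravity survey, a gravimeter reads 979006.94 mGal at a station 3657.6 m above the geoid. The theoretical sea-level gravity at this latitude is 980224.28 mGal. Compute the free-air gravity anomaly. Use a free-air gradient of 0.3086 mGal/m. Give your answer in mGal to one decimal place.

Free-air correction = 0.3086 × 3657.6 = 1128.74 mGal
Free-air anomaly = 979006.94 − 980224.28 + (1128.74) = -88.60 mGal

-88.6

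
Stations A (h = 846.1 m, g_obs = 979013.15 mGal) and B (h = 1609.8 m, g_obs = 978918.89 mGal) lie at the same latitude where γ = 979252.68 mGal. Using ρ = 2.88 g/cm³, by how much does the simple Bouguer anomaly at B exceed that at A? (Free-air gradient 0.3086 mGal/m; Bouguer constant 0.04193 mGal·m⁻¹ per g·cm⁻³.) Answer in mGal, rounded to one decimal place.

Δg_SB(A) = 979013.15 − 979252.68 + 0.3086×846.1 − 0.04193×2.88×846.1 = -80.60 mGal
Δg_SB(B) = 978918.89 − 979252.68 + 0.3086×1609.8 − 0.04193×2.88×1609.8 = -31.40 mGal
Difference = -31.40 − (-80.60) = 49.20 mGal

49.2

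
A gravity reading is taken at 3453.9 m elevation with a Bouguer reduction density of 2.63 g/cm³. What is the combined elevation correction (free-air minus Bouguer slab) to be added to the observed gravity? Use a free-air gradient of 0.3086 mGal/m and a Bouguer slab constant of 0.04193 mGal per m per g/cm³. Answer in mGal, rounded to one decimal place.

Combined gradient = 0.3086 − 0.04193 × 2.63 = 0.1983241 mGal/m
Combined elevation correction = 0.1983241 × 3453.9 = 685.0 mGal

685.0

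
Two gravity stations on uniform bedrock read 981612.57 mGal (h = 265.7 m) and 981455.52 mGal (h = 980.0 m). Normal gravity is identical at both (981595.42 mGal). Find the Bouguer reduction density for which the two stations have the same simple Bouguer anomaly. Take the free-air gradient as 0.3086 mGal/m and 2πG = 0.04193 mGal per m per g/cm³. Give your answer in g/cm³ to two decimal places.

Δg_obs = 981455.52 − 981612.57 = -157.05 mGal over Δh = 980.0 − 265.7 = 714.3 m
Equal Bouguer anomalies ⇒ Δg_obs + (0.3086 − 0.04193ρ)·Δh = 0
0.3086 − 0.04193ρ = −Δg_obs/Δh = 0.21987
ρ = (0.3086 − 0.21987) / 0.04193 = 2.12 g/cm³

2.12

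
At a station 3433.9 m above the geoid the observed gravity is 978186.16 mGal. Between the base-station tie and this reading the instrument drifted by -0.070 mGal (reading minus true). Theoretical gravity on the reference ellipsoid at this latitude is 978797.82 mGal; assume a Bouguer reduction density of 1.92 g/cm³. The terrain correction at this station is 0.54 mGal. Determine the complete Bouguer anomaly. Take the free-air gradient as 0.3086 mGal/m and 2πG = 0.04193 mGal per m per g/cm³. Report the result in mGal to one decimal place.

172.2

Drift-corrected reading = 978186.16 − (-0.070) = 978186.230 mGal
Free-air correction = 0.3086 × 3433.9 = 1059.70 mGal
Free-air anomaly = 978186.230 − 978797.82 + (1059.70) = 448.110 mGal
Bouguer slab correction = 0.04193 × 1.92 × 3433.9 = 276.45 mGal
Simple Bouguer anomaly = 448.110 − (276.45) = 171.660 mGal
Complete Bouguer anomaly = 171.660 + 0.54 = 172.200 mGal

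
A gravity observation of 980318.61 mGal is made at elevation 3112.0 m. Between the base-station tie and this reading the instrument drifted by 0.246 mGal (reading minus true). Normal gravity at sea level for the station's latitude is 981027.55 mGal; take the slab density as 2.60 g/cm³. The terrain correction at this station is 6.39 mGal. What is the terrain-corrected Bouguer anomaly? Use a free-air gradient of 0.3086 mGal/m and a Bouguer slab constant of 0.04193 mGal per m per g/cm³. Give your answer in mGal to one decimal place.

-81.7

Drift-corrected reading = 980318.61 − (0.246) = 980318.364 mGal
Free-air correction = 0.3086 × 3112.0 = 960.36 mGal
Free-air anomaly = 980318.364 − 981027.55 + (960.36) = 251.174 mGal
Bouguer slab correction = 0.04193 × 2.60 × 3112.0 = 339.26 mGal
Simple Bouguer anomaly = 251.174 − (339.26) = -88.086 mGal
Complete Bouguer anomaly = -88.086 + 6.39 = -81.696 mGal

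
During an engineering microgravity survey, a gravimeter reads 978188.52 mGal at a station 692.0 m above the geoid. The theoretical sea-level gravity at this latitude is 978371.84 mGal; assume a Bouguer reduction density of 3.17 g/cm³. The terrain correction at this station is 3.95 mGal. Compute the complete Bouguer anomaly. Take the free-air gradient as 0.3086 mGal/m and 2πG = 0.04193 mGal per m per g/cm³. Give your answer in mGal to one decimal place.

-57.8

Free-air correction = 0.3086 × 692.0 = 213.55 mGal
Free-air anomaly = 978188.52 − 978371.84 + (213.55) = 30.23 mGal
Bouguer slab correction = 0.04193 × 3.17 × 692.0 = 91.98 mGal
Simple Bouguer anomaly = 30.23 − (91.98) = -61.75 mGal
Complete Bouguer anomaly = -61.75 + 3.95 = -57.80 mGal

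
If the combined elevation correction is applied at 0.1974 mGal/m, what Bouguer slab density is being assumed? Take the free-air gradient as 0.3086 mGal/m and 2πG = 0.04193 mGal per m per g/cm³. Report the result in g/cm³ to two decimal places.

2.65

0.1974 = 0.3086 − 0.04193 × ρ
ρ = (0.3086 − 0.1974) / 0.04193 = 2.65 g/cm³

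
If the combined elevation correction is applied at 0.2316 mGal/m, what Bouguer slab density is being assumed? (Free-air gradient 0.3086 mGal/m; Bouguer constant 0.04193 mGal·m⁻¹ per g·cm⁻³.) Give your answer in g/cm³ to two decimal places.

1.84

0.2316 = 0.3086 − 0.04193 × ρ
ρ = (0.3086 − 0.2316) / 0.04193 = 1.84 g/cm³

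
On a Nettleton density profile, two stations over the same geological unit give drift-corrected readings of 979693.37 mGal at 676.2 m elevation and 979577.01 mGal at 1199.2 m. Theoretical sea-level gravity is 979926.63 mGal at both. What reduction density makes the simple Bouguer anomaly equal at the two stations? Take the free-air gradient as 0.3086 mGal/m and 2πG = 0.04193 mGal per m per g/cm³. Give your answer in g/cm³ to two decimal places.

2.05

Δg_obs = 979577.01 − 979693.37 = -116.36 mGal over Δh = 1199.2 − 676.2 = 523.0 m
Equal Bouguer anomalies ⇒ Δg_obs + (0.3086 − 0.04193ρ)·Δh = 0
0.3086 − 0.04193ρ = −Δg_obs/Δh = 0.22249
ρ = (0.3086 − 0.22249) / 0.04193 = 2.05 g/cm³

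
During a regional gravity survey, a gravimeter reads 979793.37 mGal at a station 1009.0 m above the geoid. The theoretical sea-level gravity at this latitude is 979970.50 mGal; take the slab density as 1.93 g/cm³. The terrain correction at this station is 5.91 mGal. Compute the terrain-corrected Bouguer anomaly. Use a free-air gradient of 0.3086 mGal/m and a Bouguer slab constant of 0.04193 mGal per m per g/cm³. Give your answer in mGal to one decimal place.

Free-air correction = 0.3086 × 1009.0 = 311.38 mGal
Free-air anomaly = 979793.37 − 979970.50 + (311.38) = 134.25 mGal
Bouguer slab correction = 0.04193 × 1.93 × 1009.0 = 81.65 mGal
Simple Bouguer anomaly = 134.25 − (81.65) = 52.60 mGal
Complete Bouguer anomaly = 52.60 + 5.91 = 58.51 mGal

58.5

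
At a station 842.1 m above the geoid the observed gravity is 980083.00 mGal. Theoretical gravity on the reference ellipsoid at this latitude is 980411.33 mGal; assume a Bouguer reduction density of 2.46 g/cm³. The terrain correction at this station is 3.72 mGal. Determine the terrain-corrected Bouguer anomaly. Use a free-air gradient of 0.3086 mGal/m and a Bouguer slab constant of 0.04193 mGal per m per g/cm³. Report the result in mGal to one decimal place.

-151.6

Free-air correction = 0.3086 × 842.1 = 259.87 mGal
Free-air anomaly = 980083.00 − 980411.33 + (259.87) = -68.46 mGal
Bouguer slab correction = 0.04193 × 2.46 × 842.1 = 86.86 mGal
Simple Bouguer anomaly = -68.46 − (86.86) = -155.32 mGal
Complete Bouguer anomaly = -155.32 + 3.72 = -151.60 mGal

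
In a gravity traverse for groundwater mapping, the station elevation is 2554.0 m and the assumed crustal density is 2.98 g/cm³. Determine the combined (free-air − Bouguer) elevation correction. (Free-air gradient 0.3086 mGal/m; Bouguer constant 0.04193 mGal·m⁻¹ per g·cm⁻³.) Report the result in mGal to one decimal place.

Combined gradient = 0.3086 − 0.04193 × 2.98 = 0.1836486 mGal/m
Combined elevation correction = 0.1836486 × 2554.0 = 469.0 mGal

469.0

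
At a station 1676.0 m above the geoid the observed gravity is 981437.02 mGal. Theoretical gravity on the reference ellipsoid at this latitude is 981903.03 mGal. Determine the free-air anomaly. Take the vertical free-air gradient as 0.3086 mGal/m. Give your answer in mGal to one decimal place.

Free-air correction = 0.3086 × 1676.0 = 517.21 mGal
Free-air anomaly = 981437.02 − 981903.03 + (517.21) = 51.20 mGal

51.2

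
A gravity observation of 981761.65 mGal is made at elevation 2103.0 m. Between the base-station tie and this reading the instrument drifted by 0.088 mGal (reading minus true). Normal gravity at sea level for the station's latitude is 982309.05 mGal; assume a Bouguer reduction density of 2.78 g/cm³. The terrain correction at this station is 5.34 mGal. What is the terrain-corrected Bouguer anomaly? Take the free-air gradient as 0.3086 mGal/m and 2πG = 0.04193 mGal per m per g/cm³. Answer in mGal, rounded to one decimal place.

-138.3

Drift-corrected reading = 981761.65 − (0.088) = 981761.562 mGal
Free-air correction = 0.3086 × 2103.0 = 648.99 mGal
Free-air anomaly = 981761.562 − 982309.05 + (648.99) = 101.502 mGal
Bouguer slab correction = 0.04193 × 2.78 × 2103.0 = 245.14 mGal
Simple Bouguer anomaly = 101.502 − (245.14) = -143.638 mGal
Complete Bouguer anomaly = -143.638 + 5.34 = -138.298 mGal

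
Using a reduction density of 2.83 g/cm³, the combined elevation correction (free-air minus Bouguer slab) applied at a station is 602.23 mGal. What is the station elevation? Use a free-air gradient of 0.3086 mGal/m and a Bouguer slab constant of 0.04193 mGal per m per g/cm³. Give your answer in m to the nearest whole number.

3171

Combined gradient = 0.3086 − 0.04193 × 2.83 = 0.1899381 mGal/m
h = 602.23 / 0.1899381 = 3170.66 m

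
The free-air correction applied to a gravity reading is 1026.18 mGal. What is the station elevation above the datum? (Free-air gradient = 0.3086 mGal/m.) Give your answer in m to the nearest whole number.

h = 1026.18 / 0.3086 = 3325.28 m

3325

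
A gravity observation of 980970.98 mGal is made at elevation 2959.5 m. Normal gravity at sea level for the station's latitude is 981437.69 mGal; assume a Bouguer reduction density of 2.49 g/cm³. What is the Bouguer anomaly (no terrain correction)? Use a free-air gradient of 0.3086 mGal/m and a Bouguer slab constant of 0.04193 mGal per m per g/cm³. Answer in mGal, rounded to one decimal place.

Free-air correction = 0.3086 × 2959.5 = 913.30 mGal
Free-air anomaly = 980970.98 − 981437.69 + (913.30) = 446.59 mGal
Bouguer slab correction = 0.04193 × 2.49 × 2959.5 = 308.99 mGal
Simple Bouguer anomaly = 446.59 − (308.99) = 137.60 mGal

137.6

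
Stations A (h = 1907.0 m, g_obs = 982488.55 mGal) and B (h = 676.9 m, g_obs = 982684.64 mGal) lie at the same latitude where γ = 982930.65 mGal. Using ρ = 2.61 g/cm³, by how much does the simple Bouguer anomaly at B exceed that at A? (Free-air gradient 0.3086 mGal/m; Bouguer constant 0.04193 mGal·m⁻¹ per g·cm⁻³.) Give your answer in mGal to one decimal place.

-48.9

Δg_SB(A) = 982488.55 − 982930.65 + 0.3086×1907.0 − 0.04193×2.61×1907.0 = -62.30 mGal
Δg_SB(B) = 982684.64 − 982930.65 + 0.3086×676.9 − 0.04193×2.61×676.9 = -111.20 mGal
Difference = -111.20 − (-62.30) = -48.90 mGal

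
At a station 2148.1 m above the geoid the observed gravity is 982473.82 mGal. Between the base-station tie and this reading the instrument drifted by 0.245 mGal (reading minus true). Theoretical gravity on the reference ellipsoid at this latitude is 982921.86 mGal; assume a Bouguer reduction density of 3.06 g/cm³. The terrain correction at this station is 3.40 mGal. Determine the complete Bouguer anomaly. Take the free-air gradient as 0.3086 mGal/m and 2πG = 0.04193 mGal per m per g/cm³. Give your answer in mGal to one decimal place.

Drift-corrected reading = 982473.82 − (0.245) = 982473.575 mGal
Free-air correction = 0.3086 × 2148.1 = 662.90 mGal
Free-air anomaly = 982473.575 − 982921.86 + (662.90) = 214.615 mGal
Bouguer slab correction = 0.04193 × 3.06 × 2148.1 = 275.61 mGal
Simple Bouguer anomaly = 214.615 − (275.61) = -60.995 mGal
Complete Bouguer anomaly = -60.995 + 3.40 = -57.595 mGal

-57.6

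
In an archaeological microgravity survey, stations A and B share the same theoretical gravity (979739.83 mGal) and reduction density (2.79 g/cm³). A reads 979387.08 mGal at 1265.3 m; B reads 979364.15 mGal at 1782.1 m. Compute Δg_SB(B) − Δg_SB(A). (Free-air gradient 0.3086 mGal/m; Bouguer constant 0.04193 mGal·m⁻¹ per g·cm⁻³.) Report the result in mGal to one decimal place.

Δg_SB(A) = 979387.08 − 979739.83 + 0.3086×1265.3 − 0.04193×2.79×1265.3 = -110.30 mGal
Δg_SB(B) = 979364.15 − 979739.83 + 0.3086×1782.1 − 0.04193×2.79×1782.1 = -34.20 mGal
Difference = -34.20 − (-110.30) = 76.10 mGal

76.1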